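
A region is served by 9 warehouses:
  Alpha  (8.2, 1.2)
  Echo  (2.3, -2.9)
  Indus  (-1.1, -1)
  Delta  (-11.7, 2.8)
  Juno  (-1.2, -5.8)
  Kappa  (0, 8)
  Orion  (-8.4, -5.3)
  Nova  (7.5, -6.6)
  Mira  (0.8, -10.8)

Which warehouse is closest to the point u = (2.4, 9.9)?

Since √ is increasing, it suffices to compare squared distances:
d²(u, Alpha) = 33.64 + 75.69 = 109.33
d²(u, Echo) = 0.01 + 163.84 = 163.85
d²(u, Indus) = 12.25 + 118.81 = 131.06
d²(u, Delta) = 198.81 + 50.41 = 249.22
d²(u, Juno) = 12.96 + 246.49 = 259.45
d²(u, Kappa) = 5.76 + 3.61 = 9.37
d²(u, Orion) = 116.64 + 231.04 = 347.68
d²(u, Nova) = 26.01 + 272.25 = 298.26
d²(u, Mira) = 2.56 + 428.49 = 431.05
The smallest is to Kappa, so u lies in the Voronoi region of Kappa.

Kappa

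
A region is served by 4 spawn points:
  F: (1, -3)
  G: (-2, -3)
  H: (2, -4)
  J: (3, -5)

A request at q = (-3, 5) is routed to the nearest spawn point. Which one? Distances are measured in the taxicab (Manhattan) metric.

G

d(q,F) = 4 + 8 = 12
d(q,G) = 1 + 8 = 9
d(q,H) = 5 + 9 = 14
d(q,J) = 6 + 10 = 16
G is nearest.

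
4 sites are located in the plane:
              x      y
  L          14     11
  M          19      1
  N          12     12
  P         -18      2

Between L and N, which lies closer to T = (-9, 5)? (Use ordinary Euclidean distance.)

Compare squared distances:
|TL|² = (-9−14)² + (5−11)² = 529 + 36 = 565
|TN|² = (-9−12)² + (5−12)² = 441 + 49 = 490
565 > 490, so N is closer.

N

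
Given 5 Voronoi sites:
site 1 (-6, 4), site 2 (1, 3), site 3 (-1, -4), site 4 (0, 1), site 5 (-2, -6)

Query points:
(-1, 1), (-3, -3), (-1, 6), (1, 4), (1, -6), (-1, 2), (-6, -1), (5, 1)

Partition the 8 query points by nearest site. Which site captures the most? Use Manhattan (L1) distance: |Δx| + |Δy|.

site 4

(-1, 1) — d to each: site 1:8, site 2:4, site 3:5, site 4:1, site 5:8 → nearest is site 4
(-3, -3) — d to each: site 1:10, site 2:10, site 3:3, site 4:7, site 5:4 → nearest is site 3
(-1, 6) — d to each: site 1:7, site 2:5, site 3:10, site 4:6, site 5:13 → nearest is site 2
(1, 4) — d to each: site 1:7, site 2:1, site 3:10, site 4:4, site 5:13 → nearest is site 2
(1, -6) — d to each: site 1:17, site 2:9, site 3:4, site 4:8, site 5:3 → nearest is site 5
(-1, 2) — d to each: site 1:7, site 2:3, site 3:6, site 4:2, site 5:9 → nearest is site 4
(-6, -1) — d to each: site 1:5, site 2:11, site 3:8, site 4:8, site 5:9 → nearest is site 1
(5, 1) — d to each: site 1:14, site 2:6, site 3:11, site 4:5, site 5:14 → nearest is site 4
Tally — site 1:1, site 2:2, site 3:1, site 4:3, site 5:1. site 4 captures the most (3).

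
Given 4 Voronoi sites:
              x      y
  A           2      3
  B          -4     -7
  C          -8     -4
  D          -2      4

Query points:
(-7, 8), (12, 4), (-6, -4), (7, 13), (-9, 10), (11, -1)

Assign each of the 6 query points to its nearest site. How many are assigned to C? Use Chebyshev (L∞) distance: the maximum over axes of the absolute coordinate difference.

1

(-7, 8) — d to each: A:9, B:15, C:12, D:5 → nearest is D
(12, 4) — d to each: A:10, B:16, C:20, D:14 → nearest is A
(-6, -4) — d to each: A:8, B:3, C:2, D:8 → nearest is C
(7, 13) — d to each: A:10, B:20, C:17, D:9 → nearest is D
(-9, 10) — d to each: A:11, B:17, C:14, D:7 → nearest is D
(11, -1) — d to each: A:9, B:15, C:19, D:13 → nearest is A
1 of the 6 points has C as nearest.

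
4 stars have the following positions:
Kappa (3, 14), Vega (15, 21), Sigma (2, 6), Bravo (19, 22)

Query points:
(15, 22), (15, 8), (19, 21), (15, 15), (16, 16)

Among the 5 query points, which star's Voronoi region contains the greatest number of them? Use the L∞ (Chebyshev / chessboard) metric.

(15, 22) — d to each: Kappa:12, Vega:1, Sigma:16, Bravo:4 → nearest is Vega
(15, 8) — d to each: Kappa:12, Vega:13, Sigma:13, Bravo:14 → nearest is Kappa
(19, 21) — d to each: Kappa:16, Vega:4, Sigma:17, Bravo:1 → nearest is Bravo
(15, 15) — d to each: Kappa:12, Vega:6, Sigma:13, Bravo:7 → nearest is Vega
(16, 16) — d to each: Kappa:13, Vega:5, Sigma:14, Bravo:6 → nearest is Vega
Tally — Kappa:1, Vega:3, Bravo:1. Vega captures the most (3).

Vega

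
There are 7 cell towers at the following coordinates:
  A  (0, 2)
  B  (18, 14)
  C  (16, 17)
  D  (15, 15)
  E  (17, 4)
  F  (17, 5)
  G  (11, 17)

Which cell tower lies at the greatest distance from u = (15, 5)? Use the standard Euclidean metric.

Since √ is increasing, it suffices to compare squared distances:
|uA|² = (15−0)² + (5−2)² = 225 + 9 = 234
|uB|² = (15−18)² + (5−14)² = 9 + 81 = 90
|uC|² = (15−16)² + (5−17)² = 1 + 144 = 145
|uD|² = (15−15)² + (5−15)² = 0 + 100 = 100
|uE|² = (15−17)² + (5−4)² = 4 + 1 = 5
|uF|² = (15−17)² + (5−5)² = 4 + 0 = 4
|uG|² = (15−11)² + (5−17)² = 16 + 144 = 160
The largest is to A.

A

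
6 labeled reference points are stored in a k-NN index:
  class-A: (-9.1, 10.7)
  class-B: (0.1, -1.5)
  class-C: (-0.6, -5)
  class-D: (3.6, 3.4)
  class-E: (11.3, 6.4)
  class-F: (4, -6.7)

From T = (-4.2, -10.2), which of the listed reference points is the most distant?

Compare squared distances (the ordering matches that of the actual distances):
d²(T, class-A) = 24.01 + 436.81 = 460.82
d²(T, class-B) = 18.49 + 75.69 = 94.18
d²(T, class-C) = 12.96 + 27.04 = 40
d²(T, class-D) = 60.84 + 184.96 = 245.8
d²(T, class-E) = 240.25 + 275.56 = 515.81
d²(T, class-F) = 67.24 + 12.25 = 79.49
The largest is to class-E.

class-E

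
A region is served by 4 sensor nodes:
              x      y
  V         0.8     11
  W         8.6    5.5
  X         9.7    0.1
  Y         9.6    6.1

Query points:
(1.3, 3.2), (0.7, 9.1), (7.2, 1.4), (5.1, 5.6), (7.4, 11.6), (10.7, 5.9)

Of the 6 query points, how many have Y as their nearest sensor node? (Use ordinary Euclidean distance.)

2

(1.3, 3.2) — d² to each: V:61.09, W:58.58, X:80.17, Y:77.3 → nearest is W
(0.7, 9.1) — d² to each: V:3.62, W:75.37, X:162, Y:88.21 → nearest is V
(7.2, 1.4) — d² to each: V:133.12, W:18.77, X:7.94, Y:27.85 → nearest is X
(5.1, 5.6) — d² to each: V:47.65, W:12.26, X:51.41, Y:20.5 → nearest is W
(7.4, 11.6) — d² to each: V:43.92, W:38.65, X:137.54, Y:35.09 → nearest is Y
(10.7, 5.9) — d² to each: V:124.02, W:4.57, X:34.64, Y:1.25 → nearest is Y
2 of the 6 points have Y as nearest.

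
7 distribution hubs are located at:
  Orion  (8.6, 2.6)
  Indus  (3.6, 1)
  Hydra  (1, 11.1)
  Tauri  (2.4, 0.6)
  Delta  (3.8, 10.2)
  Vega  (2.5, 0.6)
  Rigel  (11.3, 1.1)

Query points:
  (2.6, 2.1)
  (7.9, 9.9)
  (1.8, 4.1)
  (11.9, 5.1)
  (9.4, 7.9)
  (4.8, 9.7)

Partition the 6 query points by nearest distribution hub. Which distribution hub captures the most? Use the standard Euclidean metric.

(2.6, 2.1) — d² to each: Orion:36.25, Indus:2.21, Hydra:83.56, Tauri:2.29, Delta:67.05, Vega:2.26, Rigel:76.69 → nearest is Indus
(7.9, 9.9) — d² to each: Orion:53.78, Indus:97.7, Hydra:49.05, Tauri:116.74, Delta:16.9, Vega:115.65, Rigel:89 → nearest is Delta
(1.8, 4.1) — d² to each: Orion:48.49, Indus:12.85, Hydra:49.64, Tauri:12.61, Delta:41.21, Vega:12.74, Rigel:99.25 → nearest is Tauri
(11.9, 5.1) — d² to each: Orion:17.14, Indus:85.7, Hydra:154.81, Tauri:110.5, Delta:91.62, Vega:108.61, Rigel:16.36 → nearest is Rigel
(9.4, 7.9) — d² to each: Orion:28.73, Indus:81.25, Hydra:80.8, Tauri:102.29, Delta:36.65, Vega:100.9, Rigel:49.85 → nearest is Orion
(4.8, 9.7) — d² to each: Orion:64.85, Indus:77.13, Hydra:16.4, Tauri:88.57, Delta:1.25, Vega:88.1, Rigel:116.21 → nearest is Delta
Tally — Orion:1, Indus:1, Tauri:1, Delta:2, Rigel:1. Delta captures the most (2).

Delta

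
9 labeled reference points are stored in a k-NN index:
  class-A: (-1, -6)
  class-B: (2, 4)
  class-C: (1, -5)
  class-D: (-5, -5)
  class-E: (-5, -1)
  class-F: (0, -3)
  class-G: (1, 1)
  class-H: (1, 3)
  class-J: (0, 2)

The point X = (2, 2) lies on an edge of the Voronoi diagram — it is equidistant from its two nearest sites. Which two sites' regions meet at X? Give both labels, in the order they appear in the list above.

Squared distances from X to each site:
d²(X, class-A) = (2−(-1))² + (2−(-6))² = 9 + 64 = 73
d²(X, class-B) = (2−2)² + (2−4)² = 0 + 4 = 4
d²(X, class-C) = (2−1)² + (2−(-5))² = 1 + 49 = 50
d²(X, class-D) = (2−(-5))² + (2−(-5))² = 49 + 49 = 98
d²(X, class-E) = (2−(-5))² + (2−(-1))² = 49 + 9 = 58
d²(X, class-F) = (2−0)² + (2−(-3))² = 4 + 25 = 29
d²(X, class-G) = (2−1)² + (2−1)² = 1 + 1 = 2
d²(X, class-H) = (2−1)² + (2−3)² = 1 + 1 = 2
d²(X, class-J) = (2−0)² + (2−2)² = 4 + 0 = 4
X is equidistant from class-G and class-H (both at squared distance 2), and every other site is strictly farther — so X lies on the class-G–class-H Voronoi edge.

class-G and class-H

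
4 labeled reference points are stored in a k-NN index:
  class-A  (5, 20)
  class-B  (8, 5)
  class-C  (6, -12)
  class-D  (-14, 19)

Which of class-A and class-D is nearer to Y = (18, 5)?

class-A

Compare squared distances:
d²(Y, class-A) = (18−5)² + (5−20)² = 169 + 225 = 394
d²(Y, class-D) = (18−(-14))² + (5−19)² = 1024 + 196 = 1220
394 < 1220, so class-A is closer.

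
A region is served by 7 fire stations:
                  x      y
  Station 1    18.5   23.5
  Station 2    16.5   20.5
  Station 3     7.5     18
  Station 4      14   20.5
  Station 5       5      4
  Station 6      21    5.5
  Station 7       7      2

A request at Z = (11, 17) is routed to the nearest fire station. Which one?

Station 3

Since √ is increasing, it suffices to compare squared distances:
d²(Z, Station 1) = (11−18.5)² + (17−23.5)² = 56.25 + 42.25 = 98.5
d²(Z, Station 2) = (11−16.5)² + (17−20.5)² = 30.25 + 12.25 = 42.5
d²(Z, Station 3) = (11−7.5)² + (17−18)² = 12.25 + 1 = 13.25
d²(Z, Station 4) = (11−14)² + (17−20.5)² = 9 + 12.25 = 21.25
d²(Z, Station 5) = (11−5)² + (17−4)² = 36 + 169 = 205
d²(Z, Station 6) = (11−21)² + (17−5.5)² = 100 + 132.25 = 232.25
d²(Z, Station 7) = (11−7)² + (17−2)² = 16 + 225 = 241
Minimum is at Station 3.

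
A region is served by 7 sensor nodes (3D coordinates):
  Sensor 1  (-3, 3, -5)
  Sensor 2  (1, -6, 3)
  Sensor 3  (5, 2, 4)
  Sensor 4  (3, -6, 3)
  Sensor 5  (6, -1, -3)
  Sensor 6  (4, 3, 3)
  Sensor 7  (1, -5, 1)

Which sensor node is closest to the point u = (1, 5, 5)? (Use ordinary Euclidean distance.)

Compare squared distances (the ordering matches that of the actual distances):
d²(u, Sensor 1) = (1−(-3))² + (5−3)² + (5−(-5))² = 16 + 4 + 100 = 120
d²(u, Sensor 2) = (1−1)² + (5−(-6))² + (5−3)² = 0 + 121 + 4 = 125
d²(u, Sensor 3) = (1−5)² + (5−2)² + (5−4)² = 16 + 9 + 1 = 26
d²(u, Sensor 4) = (1−3)² + (5−(-6))² + (5−3)² = 4 + 121 + 4 = 129
d²(u, Sensor 5) = (1−6)² + (5−(-1))² + (5−(-3))² = 25 + 36 + 64 = 125
d²(u, Sensor 6) = (1−4)² + (5−3)² + (5−3)² = 9 + 4 + 4 = 17
d²(u, Sensor 7) = (1−1)² + (5−(-5))² + (5−1)² = 0 + 100 + 16 = 116
The smallest is to Sensor 6, so u lies in the Voronoi region of Sensor 6.

Sensor 6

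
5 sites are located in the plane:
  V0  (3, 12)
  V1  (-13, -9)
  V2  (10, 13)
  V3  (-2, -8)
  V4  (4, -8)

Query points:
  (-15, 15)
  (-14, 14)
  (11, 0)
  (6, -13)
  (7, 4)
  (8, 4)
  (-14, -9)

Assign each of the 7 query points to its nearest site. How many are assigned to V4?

2

(-15, 15) — d² to each: V0:333, V1:580, V2:629, V3:698, V4:890 → nearest is V0
(-14, 14) — d² to each: V0:293, V1:530, V2:577, V3:628, V4:808 → nearest is V0
(11, 0) — d² to each: V0:208, V1:657, V2:170, V3:233, V4:113 → nearest is V4
(6, -13) — d² to each: V0:634, V1:377, V2:692, V3:89, V4:29 → nearest is V4
(7, 4) — d² to each: V0:80, V1:569, V2:90, V3:225, V4:153 → nearest is V0
(8, 4) — d² to each: V0:89, V1:610, V2:85, V3:244, V4:160 → nearest is V2
(-14, -9) — d² to each: V0:730, V1:1, V2:1060, V3:145, V4:325 → nearest is V1
2 of the 7 points have V4 as nearest.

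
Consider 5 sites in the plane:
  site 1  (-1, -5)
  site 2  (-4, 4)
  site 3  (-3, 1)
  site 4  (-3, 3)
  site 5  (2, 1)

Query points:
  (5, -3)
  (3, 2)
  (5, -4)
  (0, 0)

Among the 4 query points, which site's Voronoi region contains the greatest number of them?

(5, -3) — d² to each: site 1:40, site 2:130, site 3:80, site 4:100, site 5:25 → nearest is site 5
(3, 2) — d² to each: site 1:65, site 2:53, site 3:37, site 4:37, site 5:2 → nearest is site 5
(5, -4) — d² to each: site 1:37, site 2:145, site 3:89, site 4:113, site 5:34 → nearest is site 5
(0, 0) — d² to each: site 1:26, site 2:32, site 3:10, site 4:18, site 5:5 → nearest is site 5
Tally — site 5:4. site 5 captures the most (4).

site 5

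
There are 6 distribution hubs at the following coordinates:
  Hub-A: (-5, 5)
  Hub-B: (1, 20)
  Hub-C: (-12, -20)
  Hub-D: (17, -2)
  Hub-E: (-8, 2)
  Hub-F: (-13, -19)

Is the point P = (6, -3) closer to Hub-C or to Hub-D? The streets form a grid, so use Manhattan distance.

d(P, Hub-C) = |6−(-12)| + |-3−(-20)| = 18 + 17 = 35
d(P, Hub-D) = |6−17| + |-3−(-2)| = 11 + 1 = 12
35 > 12, so Hub-D is closer.

Hub-D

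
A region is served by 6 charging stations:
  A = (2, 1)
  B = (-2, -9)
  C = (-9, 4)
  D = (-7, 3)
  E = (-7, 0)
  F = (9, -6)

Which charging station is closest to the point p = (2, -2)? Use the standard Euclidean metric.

Compare squared distances (the ordering matches that of the actual distances):
|pA|² = (2−2)² + (-2−1)² = 0 + 9 = 9
|pB|² = (2−(-2))² + (-2−(-9))² = 16 + 49 = 65
|pC|² = (2−(-9))² + (-2−4)² = 121 + 36 = 157
|pD|² = (2−(-7))² + (-2−3)² = 81 + 25 = 106
|pE|² = (2−(-7))² + (-2−0)² = 81 + 4 = 85
|pF|² = (2−9)² + (-2−(-6))² = 49 + 16 = 65
The smallest is to A, so p lies in the Voronoi region of A.

A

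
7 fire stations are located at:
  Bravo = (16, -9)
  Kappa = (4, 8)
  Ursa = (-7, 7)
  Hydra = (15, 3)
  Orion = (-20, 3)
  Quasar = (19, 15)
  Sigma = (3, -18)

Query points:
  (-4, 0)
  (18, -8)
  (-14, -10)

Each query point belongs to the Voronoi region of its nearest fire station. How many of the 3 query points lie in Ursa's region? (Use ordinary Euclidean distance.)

(-4, 0) — d² to each: Bravo:481, Kappa:128, Ursa:58, Hydra:370, Orion:265, Quasar:754, Sigma:373 → nearest is Ursa
(18, -8) — d² to each: Bravo:5, Kappa:452, Ursa:850, Hydra:130, Orion:1565, Quasar:530, Sigma:325 → nearest is Bravo
(-14, -10) — d² to each: Bravo:901, Kappa:648, Ursa:338, Hydra:1010, Orion:205, Quasar:1714, Sigma:353 → nearest is Orion
1 of the 3 points has Ursa as nearest.

1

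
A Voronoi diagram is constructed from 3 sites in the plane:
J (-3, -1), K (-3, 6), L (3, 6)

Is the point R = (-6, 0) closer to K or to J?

Compare squared distances:
|RK|² = (-6−(-3))² + (0−6)² = 9 + 36 = 45
|RJ|² = (-6−(-3))² + (0−(-1))² = 9 + 1 = 10
45 > 10, so J is closer.

J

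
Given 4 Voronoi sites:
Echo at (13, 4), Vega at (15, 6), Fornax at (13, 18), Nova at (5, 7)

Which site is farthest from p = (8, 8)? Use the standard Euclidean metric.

Fornax

Compare squared distances (the ordering matches that of the actual distances):
d²(p, Echo) = (8−13)² + (8−4)² = 25 + 16 = 41
d²(p, Vega) = (8−15)² + (8−6)² = 49 + 4 = 53
d²(p, Fornax) = (8−13)² + (8−18)² = 25 + 100 = 125
d²(p, Nova) = (8−5)² + (8−7)² = 9 + 1 = 10
The largest is to Fornax.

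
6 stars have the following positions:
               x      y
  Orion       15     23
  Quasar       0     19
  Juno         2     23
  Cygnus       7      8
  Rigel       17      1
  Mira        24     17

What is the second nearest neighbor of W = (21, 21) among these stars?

Orion

Compare squared distances (the ordering matches that of the actual distances):
d²(W, Orion) = (21−15)² + (21−23)² = 36 + 4 = 40
d²(W, Quasar) = (21−0)² + (21−19)² = 441 + 4 = 445
d²(W, Juno) = (21−2)² + (21−23)² = 361 + 4 = 365
d²(W, Cygnus) = (21−7)² + (21−8)² = 196 + 169 = 365
d²(W, Rigel) = (21−17)² + (21−1)² = 16 + 400 = 416
d²(W, Mira) = (21−24)² + (21−17)² = 9 + 16 = 25
Sorted ascending: Mira, Orion, Juno, … — the second-nearest is Orion.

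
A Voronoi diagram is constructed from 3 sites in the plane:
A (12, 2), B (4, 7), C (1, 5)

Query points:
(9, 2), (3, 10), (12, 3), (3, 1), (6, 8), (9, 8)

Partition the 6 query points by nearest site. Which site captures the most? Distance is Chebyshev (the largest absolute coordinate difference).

(9, 2) — d to each: A:3, B:5, C:8 → nearest is A
(3, 10) — d to each: A:9, B:3, C:5 → nearest is B
(12, 3) — d to each: A:1, B:8, C:11 → nearest is A
(3, 1) — d to each: A:9, B:6, C:4 → nearest is C
(6, 8) — d to each: A:6, B:2, C:5 → nearest is B
(9, 8) — d to each: A:6, B:5, C:8 → nearest is B
Tally — A:2, B:3, C:1. B captures the most (3).

B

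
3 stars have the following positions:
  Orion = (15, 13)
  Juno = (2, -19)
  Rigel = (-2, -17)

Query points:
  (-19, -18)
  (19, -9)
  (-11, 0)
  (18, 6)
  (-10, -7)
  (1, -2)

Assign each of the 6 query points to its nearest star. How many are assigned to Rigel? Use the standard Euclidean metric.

4

(-19, -18) — d² to each: Orion:2117, Juno:442, Rigel:290 → nearest is Rigel
(19, -9) — d² to each: Orion:500, Juno:389, Rigel:505 → nearest is Juno
(-11, 0) — d² to each: Orion:845, Juno:530, Rigel:370 → nearest is Rigel
(18, 6) — d² to each: Orion:58, Juno:881, Rigel:929 → nearest is Orion
(-10, -7) — d² to each: Orion:1025, Juno:288, Rigel:164 → nearest is Rigel
(1, -2) — d² to each: Orion:421, Juno:290, Rigel:234 → nearest is Rigel
4 of the 6 points have Rigel as nearest.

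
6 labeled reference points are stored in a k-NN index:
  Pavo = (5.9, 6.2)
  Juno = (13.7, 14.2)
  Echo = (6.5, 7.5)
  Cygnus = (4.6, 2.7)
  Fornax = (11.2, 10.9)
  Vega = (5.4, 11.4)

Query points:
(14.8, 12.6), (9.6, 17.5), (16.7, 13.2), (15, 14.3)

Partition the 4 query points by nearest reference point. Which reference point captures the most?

Juno

(14.8, 12.6) — d² to each: Pavo:120.17, Juno:3.77, Echo:94.9, Cygnus:202.05, Fornax:15.85, Vega:89.8 → nearest is Juno
(9.6, 17.5) — d² to each: Pavo:141.38, Juno:27.7, Echo:109.61, Cygnus:244.04, Fornax:46.12, Vega:54.85 → nearest is Juno
(16.7, 13.2) — d² to each: Pavo:165.64, Juno:10, Echo:136.53, Cygnus:256.66, Fornax:35.54, Vega:130.93 → nearest is Juno
(15, 14.3) — d² to each: Pavo:148.42, Juno:1.7, Echo:118.49, Cygnus:242.72, Fornax:26, Vega:100.57 → nearest is Juno
Tally — Juno:4. Juno captures the most (4).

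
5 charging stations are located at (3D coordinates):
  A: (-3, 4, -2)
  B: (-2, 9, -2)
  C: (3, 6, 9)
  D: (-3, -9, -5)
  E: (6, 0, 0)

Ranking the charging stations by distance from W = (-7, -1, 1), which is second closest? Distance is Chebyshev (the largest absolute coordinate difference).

D

d(W,A) = max(4, 5, 3) = 5
d(W,B) = max(5, 10, 3) = 10
d(W,C) = max(10, 7, 8) = 10
d(W,D) = max(4, 8, 6) = 8
d(W,E) = max(13, 1, 1) = 13
Sorted ascending: A, D, B, … — the second-nearest is D.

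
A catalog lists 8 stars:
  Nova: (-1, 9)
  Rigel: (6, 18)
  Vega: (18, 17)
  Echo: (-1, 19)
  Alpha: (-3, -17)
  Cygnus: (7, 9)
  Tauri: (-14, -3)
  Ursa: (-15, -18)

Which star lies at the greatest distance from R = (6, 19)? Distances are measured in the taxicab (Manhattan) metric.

Ursa

d(R, Nova) = 7 + 10 = 17
d(R, Rigel) = 0 + 1 = 1
d(R, Vega) = 12 + 2 = 14
d(R, Echo) = 7 + 0 = 7
d(R, Alpha) = 9 + 36 = 45
d(R, Cygnus) = 1 + 10 = 11
d(R, Tauri) = 20 + 22 = 42
d(R, Ursa) = 21 + 37 = 58
The largest is to Ursa.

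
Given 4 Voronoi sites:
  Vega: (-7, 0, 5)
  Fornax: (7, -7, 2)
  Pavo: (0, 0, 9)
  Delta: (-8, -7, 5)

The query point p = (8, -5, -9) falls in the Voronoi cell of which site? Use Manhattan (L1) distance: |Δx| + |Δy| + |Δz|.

Fornax

d(p, Vega) = |8−(-7)| + |-5−0| + |-9−5| = 15 + 5 + 14 = 34
d(p, Fornax) = |8−7| + |-5−(-7)| + |-9−2| = 1 + 2 + 11 = 14
d(p, Pavo) = |8−0| + |-5−0| + |-9−9| = 8 + 5 + 18 = 31
d(p, Delta) = |8−(-8)| + |-5−(-7)| + |-9−5| = 16 + 2 + 14 = 32
Fornax is nearest.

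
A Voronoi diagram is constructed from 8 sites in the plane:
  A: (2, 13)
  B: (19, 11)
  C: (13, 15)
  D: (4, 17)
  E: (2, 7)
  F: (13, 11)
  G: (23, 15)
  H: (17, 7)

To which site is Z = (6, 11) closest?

A

Squared Euclidean distances:
|ZA|² = 16 + 4 = 20
|ZB|² = 169 + 0 = 169
|ZC|² = 49 + 16 = 65
|ZD|² = 4 + 36 = 40
|ZE|² = 16 + 16 = 32
|ZF|² = 49 + 0 = 49
|ZG|² = 289 + 16 = 305
|ZH|² = 121 + 16 = 137
A is nearest.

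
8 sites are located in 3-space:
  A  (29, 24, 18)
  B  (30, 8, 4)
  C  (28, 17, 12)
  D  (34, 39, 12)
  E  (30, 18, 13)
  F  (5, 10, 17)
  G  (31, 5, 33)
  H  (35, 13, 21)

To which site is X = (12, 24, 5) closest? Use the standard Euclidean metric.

C

Compare squared distances (the ordering matches that of the actual distances):
|XA|² = (12−29)² + (24−24)² + (5−18)² = 289 + 0 + 169 = 458
|XB|² = (12−30)² + (24−8)² + (5−4)² = 324 + 256 + 1 = 581
|XC|² = (12−28)² + (24−17)² + (5−12)² = 256 + 49 + 49 = 354
|XD|² = (12−34)² + (24−39)² + (5−12)² = 484 + 225 + 49 = 758
|XE|² = (12−30)² + (24−18)² + (5−13)² = 324 + 36 + 64 = 424
|XF|² = (12−5)² + (24−10)² + (5−17)² = 49 + 196 + 144 = 389
|XG|² = (12−31)² + (24−5)² + (5−33)² = 361 + 361 + 784 = 1506
|XH|² = (12−35)² + (24−13)² + (5−21)² = 529 + 121 + 256 = 906
Minimum is at C.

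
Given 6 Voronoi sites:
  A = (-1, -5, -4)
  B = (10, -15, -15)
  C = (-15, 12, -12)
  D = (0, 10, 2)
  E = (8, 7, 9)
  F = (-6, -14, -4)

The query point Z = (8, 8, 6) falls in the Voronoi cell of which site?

E

Squared Euclidean distances:
|ZA|² = (8−(-1))² + (8−(-5))² + (6−(-4))² = 81 + 169 + 100 = 350
|ZB|² = (8−10)² + (8−(-15))² + (6−(-15))² = 4 + 529 + 441 = 974
|ZC|² = (8−(-15))² + (8−12)² + (6−(-12))² = 529 + 16 + 324 = 869
|ZD|² = (8−0)² + (8−10)² + (6−2)² = 64 + 4 + 16 = 84
|ZE|² = (8−8)² + (8−7)² + (6−9)² = 0 + 1 + 9 = 10
|ZF|² = (8−(-6))² + (8−(-14))² + (6−(-4))² = 196 + 484 + 100 = 780
Minimum is at E.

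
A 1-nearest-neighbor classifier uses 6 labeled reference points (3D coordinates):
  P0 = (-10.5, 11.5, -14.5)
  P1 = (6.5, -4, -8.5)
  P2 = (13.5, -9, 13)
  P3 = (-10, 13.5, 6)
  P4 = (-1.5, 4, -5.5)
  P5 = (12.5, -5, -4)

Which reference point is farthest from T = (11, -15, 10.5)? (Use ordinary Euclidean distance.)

P0

Squared Euclidean distances:
|TP0|² = (11−(-10.5))² + (-15−11.5)² + (10.5−(-14.5))² = 462.25 + 702.25 + 625 = 1789.5
|TP1|² = (11−6.5)² + (-15−(-4))² + (10.5−(-8.5))² = 20.25 + 121 + 361 = 502.25
|TP2|² = (11−13.5)² + (-15−(-9))² + (10.5−13)² = 6.25 + 36 + 6.25 = 48.5
|TP3|² = (11−(-10))² + (-15−13.5)² + (10.5−6)² = 441 + 812.25 + 20.25 = 1273.5
|TP4|² = (11−(-1.5))² + (-15−4)² + (10.5−(-5.5))² = 156.25 + 361 + 256 = 773.25
|TP5|² = (11−12.5)² + (-15−(-5))² + (10.5−(-4))² = 2.25 + 100 + 210.25 = 312.5
The largest is to P0.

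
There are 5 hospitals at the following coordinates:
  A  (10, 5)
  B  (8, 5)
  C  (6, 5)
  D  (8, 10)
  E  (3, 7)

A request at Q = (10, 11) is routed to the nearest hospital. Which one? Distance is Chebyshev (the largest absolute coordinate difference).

d(Q,A) = max(0, 6) = 6
d(Q,B) = max(2, 6) = 6
d(Q,C) = max(4, 6) = 6
d(Q,D) = max(2, 1) = 2
d(Q,E) = max(7, 4) = 7
D is nearest.

D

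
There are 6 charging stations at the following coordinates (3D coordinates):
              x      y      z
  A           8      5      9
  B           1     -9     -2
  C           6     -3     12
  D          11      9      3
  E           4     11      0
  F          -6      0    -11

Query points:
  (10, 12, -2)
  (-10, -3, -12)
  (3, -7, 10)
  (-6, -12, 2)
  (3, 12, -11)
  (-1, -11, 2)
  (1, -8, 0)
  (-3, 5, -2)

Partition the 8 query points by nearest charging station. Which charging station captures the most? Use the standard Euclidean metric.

(10, 12, -2) — d² to each: A:174, B:522, C:437, D:35, E:41, F:481 → nearest is D
(-10, -3, -12) — d² to each: A:829, B:257, C:832, D:810, E:536, F:26 → nearest is F
(3, -7, 10) — d² to each: A:170, B:152, C:29, D:369, E:425, F:571 → nearest is C
(-6, -12, 2) — d² to each: A:534, B:74, C:325, D:731, E:633, F:313 → nearest is B
(3, 12, -11) — d² to each: A:474, B:526, C:763, D:269, E:123, F:225 → nearest is E
(-1, -11, 2) — d² to each: A:386, B:24, C:213, D:545, E:513, F:315 → nearest is B
(1, -8, 0) — d² to each: A:299, B:5, C:194, D:398, E:370, F:234 → nearest is B
(-3, 5, -2) — d² to each: A:242, B:212, C:341, D:237, E:89, F:115 → nearest is E
Tally — B:3, C:1, D:1, E:2, F:1. B captures the most (3).

B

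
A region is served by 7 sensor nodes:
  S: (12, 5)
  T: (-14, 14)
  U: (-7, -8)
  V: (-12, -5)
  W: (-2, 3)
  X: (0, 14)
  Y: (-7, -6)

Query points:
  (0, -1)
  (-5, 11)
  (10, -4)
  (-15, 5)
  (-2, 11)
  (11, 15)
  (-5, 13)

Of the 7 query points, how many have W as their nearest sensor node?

1

(0, -1) — d² to each: S:180, T:421, U:98, V:160, W:20, X:225, Y:74 → nearest is W
(-5, 11) — d² to each: S:325, T:90, U:365, V:305, W:73, X:34, Y:293 → nearest is X
(10, -4) — d² to each: S:85, T:900, U:305, V:485, W:193, X:424, Y:293 → nearest is S
(-15, 5) — d² to each: S:729, T:82, U:233, V:109, W:173, X:306, Y:185 → nearest is T
(-2, 11) — d² to each: S:232, T:153, U:386, V:356, W:64, X:13, Y:314 → nearest is X
(11, 15) — d² to each: S:101, T:626, U:853, V:929, W:313, X:122, Y:765 → nearest is S
(-5, 13) — d² to each: S:353, T:82, U:445, V:373, W:109, X:26, Y:365 → nearest is X
1 of the 7 points has W as nearest.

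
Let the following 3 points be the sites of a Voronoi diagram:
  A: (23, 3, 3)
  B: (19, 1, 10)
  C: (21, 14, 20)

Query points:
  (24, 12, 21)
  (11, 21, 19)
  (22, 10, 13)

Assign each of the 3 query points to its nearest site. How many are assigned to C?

(24, 12, 21) — d² to each: A:406, B:267, C:14 → nearest is C
(11, 21, 19) — d² to each: A:724, B:545, C:150 → nearest is C
(22, 10, 13) — d² to each: A:150, B:99, C:66 → nearest is C
3 of the 3 points have C as nearest.

3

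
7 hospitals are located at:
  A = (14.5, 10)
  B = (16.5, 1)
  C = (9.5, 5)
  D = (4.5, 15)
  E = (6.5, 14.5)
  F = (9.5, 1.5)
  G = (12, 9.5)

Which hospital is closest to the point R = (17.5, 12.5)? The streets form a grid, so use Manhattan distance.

A

d(R,A) = |17.5−14.5| + |12.5−10| = 3 + 2.5 = 5.5
d(R,B) = |17.5−16.5| + |12.5−1| = 1 + 11.5 = 12.5
d(R,C) = |17.5−9.5| + |12.5−5| = 8 + 7.5 = 15.5
d(R,D) = |17.5−4.5| + |12.5−15| = 13 + 2.5 = 15.5
d(R,E) = |17.5−6.5| + |12.5−14.5| = 11 + 2 = 13
d(R,F) = |17.5−9.5| + |12.5−1.5| = 8 + 11 = 19
d(R,G) = |17.5−12| + |12.5−9.5| = 5.5 + 3 = 8.5
Minimum is at A.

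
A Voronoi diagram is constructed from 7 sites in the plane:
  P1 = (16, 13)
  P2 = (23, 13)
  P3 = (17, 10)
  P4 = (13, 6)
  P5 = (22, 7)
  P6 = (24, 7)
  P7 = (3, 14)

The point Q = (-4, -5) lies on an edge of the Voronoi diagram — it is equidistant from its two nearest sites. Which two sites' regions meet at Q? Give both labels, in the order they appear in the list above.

Squared distances from Q to each site:
|QP1|² = 400 + 324 = 724
|QP2|² = 729 + 324 = 1053
|QP3|² = 441 + 225 = 666
|QP4|² = 289 + 121 = 410
|QP5|² = 676 + 144 = 820
|QP6|² = 784 + 144 = 928
|QP7|² = 49 + 361 = 410
Q is equidistant from P4 and P7 (both at squared distance 410), and every other site is strictly farther — so Q lies on the P4–P7 Voronoi edge.

P4 and P7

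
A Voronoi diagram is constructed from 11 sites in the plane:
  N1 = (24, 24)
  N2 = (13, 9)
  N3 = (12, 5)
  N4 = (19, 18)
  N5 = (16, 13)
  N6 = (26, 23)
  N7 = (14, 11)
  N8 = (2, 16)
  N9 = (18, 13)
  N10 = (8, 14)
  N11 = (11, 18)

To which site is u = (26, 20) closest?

Squared Euclidean distances:
|uN1|² = (26−24)² + (20−24)² = 4 + 16 = 20
|uN2|² = (26−13)² + (20−9)² = 169 + 121 = 290
|uN3|² = (26−12)² + (20−5)² = 196 + 225 = 421
|uN4|² = (26−19)² + (20−18)² = 49 + 4 = 53
|uN5|² = (26−16)² + (20−13)² = 100 + 49 = 149
|uN6|² = (26−26)² + (20−23)² = 0 + 9 = 9
|uN7|² = (26−14)² + (20−11)² = 144 + 81 = 225
|uN8|² = (26−2)² + (20−16)² = 576 + 16 = 592
|uN9|² = (26−18)² + (20−13)² = 64 + 49 = 113
d²(u, N10) = (26−8)² + (20−14)² = 324 + 36 = 360
d²(u, N11) = (26−11)² + (20−18)² = 225 + 4 = 229
Minimum is at N6.

N6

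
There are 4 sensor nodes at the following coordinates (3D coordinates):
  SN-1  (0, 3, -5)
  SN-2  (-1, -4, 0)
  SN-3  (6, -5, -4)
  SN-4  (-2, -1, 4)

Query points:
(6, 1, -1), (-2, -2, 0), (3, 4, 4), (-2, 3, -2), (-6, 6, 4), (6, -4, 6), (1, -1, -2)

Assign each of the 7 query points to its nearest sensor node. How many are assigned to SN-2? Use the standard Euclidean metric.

(6, 1, -1) — d² to each: SN-1:56, SN-2:75, SN-3:45, SN-4:93 → nearest is SN-3
(-2, -2, 0) — d² to each: SN-1:54, SN-2:5, SN-3:89, SN-4:17 → nearest is SN-2
(3, 4, 4) — d² to each: SN-1:91, SN-2:96, SN-3:154, SN-4:50 → nearest is SN-4
(-2, 3, -2) — d² to each: SN-1:13, SN-2:54, SN-3:132, SN-4:52 → nearest is SN-1
(-6, 6, 4) — d² to each: SN-1:126, SN-2:141, SN-3:329, SN-4:65 → nearest is SN-4
(6, -4, 6) — d² to each: SN-1:206, SN-2:85, SN-3:101, SN-4:77 → nearest is SN-4
(1, -1, -2) — d² to each: SN-1:26, SN-2:17, SN-3:45, SN-4:45 → nearest is SN-2
2 of the 7 points have SN-2 as nearest.

2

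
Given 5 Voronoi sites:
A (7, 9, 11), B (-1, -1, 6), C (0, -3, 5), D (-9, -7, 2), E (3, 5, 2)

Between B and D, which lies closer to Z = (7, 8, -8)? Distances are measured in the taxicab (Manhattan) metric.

B

d(Z,B) = |7−(-1)| + |8−(-1)| + |-8−6| = 8 + 9 + 14 = 31
d(Z,D) = |7−(-9)| + |8−(-7)| + |-8−2| = 16 + 15 + 10 = 41
31 < 41, so B is closer.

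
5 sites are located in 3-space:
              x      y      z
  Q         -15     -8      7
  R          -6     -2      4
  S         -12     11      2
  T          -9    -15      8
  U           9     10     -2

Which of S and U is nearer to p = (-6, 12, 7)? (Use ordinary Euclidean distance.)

Compare squared distances:
|pS|² = (-6−(-12))² + (12−11)² + (7−2)² = 36 + 1 + 25 = 62
|pU|² = (-6−9)² + (12−10)² + (7−(-2))² = 225 + 4 + 81 = 310
62 < 310, so S is closer.

S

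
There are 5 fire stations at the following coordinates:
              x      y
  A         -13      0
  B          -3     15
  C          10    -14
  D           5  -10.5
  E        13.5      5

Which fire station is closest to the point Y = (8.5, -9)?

D

Compare squared distances (the ordering matches that of the actual distances):
|YA|² = (8.5−(-13))² + (-9−0)² = 462.25 + 81 = 543.25
|YB|² = (8.5−(-3))² + (-9−15)² = 132.25 + 576 = 708.25
|YC|² = (8.5−10)² + (-9−(-14))² = 2.25 + 25 = 27.25
|YD|² = (8.5−5)² + (-9−(-10.5))² = 12.25 + 2.25 = 14.5
|YE|² = (8.5−13.5)² + (-9−5)² = 25 + 196 = 221
Minimum is at D.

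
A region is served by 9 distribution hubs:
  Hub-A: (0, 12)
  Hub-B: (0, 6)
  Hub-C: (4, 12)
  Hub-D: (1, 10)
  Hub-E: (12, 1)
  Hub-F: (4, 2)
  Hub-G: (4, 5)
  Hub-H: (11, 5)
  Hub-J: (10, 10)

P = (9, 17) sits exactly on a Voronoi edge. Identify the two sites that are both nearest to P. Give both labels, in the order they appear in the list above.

Hub-C and Hub-J

Squared distances from P to each site:
d²(P, Hub-A) = (9−0)² + (17−12)² = 81 + 25 = 106
d²(P, Hub-B) = (9−0)² + (17−6)² = 81 + 121 = 202
d²(P, Hub-C) = (9−4)² + (17−12)² = 25 + 25 = 50
d²(P, Hub-D) = (9−1)² + (17−10)² = 64 + 49 = 113
d²(P, Hub-E) = (9−12)² + (17−1)² = 9 + 256 = 265
d²(P, Hub-F) = (9−4)² + (17−2)² = 25 + 225 = 250
d²(P, Hub-G) = (9−4)² + (17−5)² = 25 + 144 = 169
d²(P, Hub-H) = (9−11)² + (17−5)² = 4 + 144 = 148
d²(P, Hub-J) = (9−10)² + (17−10)² = 1 + 49 = 50
P is equidistant from Hub-C and Hub-J (both at squared distance 50), and every other site is strictly farther — so P lies on the Hub-C–Hub-J Voronoi edge.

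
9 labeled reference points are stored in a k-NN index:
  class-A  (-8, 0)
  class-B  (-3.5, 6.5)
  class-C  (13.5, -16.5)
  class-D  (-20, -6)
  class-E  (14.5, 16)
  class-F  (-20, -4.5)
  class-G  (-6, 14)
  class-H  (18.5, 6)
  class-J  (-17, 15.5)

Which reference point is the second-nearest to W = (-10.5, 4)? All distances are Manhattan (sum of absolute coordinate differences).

d(W, class-A) = |-10.5−(-8)| + |4−0| = 2.5 + 4 = 6.5
d(W, class-B) = |-10.5−(-3.5)| + |4−6.5| = 7 + 2.5 = 9.5
d(W, class-C) = |-10.5−13.5| + |4−(-16.5)| = 24 + 20.5 = 44.5
d(W, class-D) = |-10.5−(-20)| + |4−(-6)| = 9.5 + 10 = 19.5
d(W, class-E) = |-10.5−14.5| + |4−16| = 25 + 12 = 37
d(W, class-F) = |-10.5−(-20)| + |4−(-4.5)| = 9.5 + 8.5 = 18
d(W, class-G) = |-10.5−(-6)| + |4−14| = 4.5 + 10 = 14.5
d(W, class-H) = |-10.5−18.5| + |4−6| = 29 + 2 = 31
d(W, class-J) = |-10.5−(-17)| + |4−15.5| = 6.5 + 11.5 = 18
Sorted ascending: class-A, class-B, class-G, … — the second-nearest is class-B.

class-B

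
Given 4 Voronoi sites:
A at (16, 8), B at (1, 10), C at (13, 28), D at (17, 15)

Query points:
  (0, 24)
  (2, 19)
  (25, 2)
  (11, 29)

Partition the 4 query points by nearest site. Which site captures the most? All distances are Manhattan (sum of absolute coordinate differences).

B

(0, 24) — d to each: A:32, B:15, C:17, D:26 → nearest is B
(2, 19) — d to each: A:25, B:10, C:20, D:19 → nearest is B
(25, 2) — d to each: A:15, B:32, C:38, D:21 → nearest is A
(11, 29) — d to each: A:26, B:29, C:3, D:20 → nearest is C
Tally — A:1, B:2, C:1. B captures the most (2).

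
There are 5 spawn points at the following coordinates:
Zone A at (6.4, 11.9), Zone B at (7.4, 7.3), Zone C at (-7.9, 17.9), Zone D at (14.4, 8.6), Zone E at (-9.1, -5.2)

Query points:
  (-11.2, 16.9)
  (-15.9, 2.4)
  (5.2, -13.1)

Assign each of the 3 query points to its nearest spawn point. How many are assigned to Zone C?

1

(-11.2, 16.9) — d² to each: Zone A:334.76, Zone B:438.12, Zone C:11.89, Zone D:724.25, Zone E:492.82 → nearest is Zone C
(-15.9, 2.4) — d² to each: Zone A:587.54, Zone B:566.9, Zone C:304.25, Zone D:956.53, Zone E:104 → nearest is Zone E
(5.2, -13.1) — d² to each: Zone A:626.44, Zone B:421, Zone C:1132.61, Zone D:555.53, Zone E:266.9 → nearest is Zone E
1 of the 3 points has Zone C as nearest.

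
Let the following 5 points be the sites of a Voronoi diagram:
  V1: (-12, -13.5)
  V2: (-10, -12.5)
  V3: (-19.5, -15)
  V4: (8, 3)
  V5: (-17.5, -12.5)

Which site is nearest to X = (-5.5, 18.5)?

Since √ is increasing, it suffices to compare squared distances:
|XV1|² = (-5.5−(-12))² + (18.5−(-13.5))² = 42.25 + 1024 = 1066.25
|XV2|² = (-5.5−(-10))² + (18.5−(-12.5))² = 20.25 + 961 = 981.25
|XV3|² = (-5.5−(-19.5))² + (18.5−(-15))² = 196 + 1122.25 = 1318.25
|XV4|² = (-5.5−8)² + (18.5−3)² = 182.25 + 240.25 = 422.5
|XV5|² = (-5.5−(-17.5))² + (18.5−(-12.5))² = 144 + 961 = 1105
The smallest is to V4, so X lies in the Voronoi region of V4.

V4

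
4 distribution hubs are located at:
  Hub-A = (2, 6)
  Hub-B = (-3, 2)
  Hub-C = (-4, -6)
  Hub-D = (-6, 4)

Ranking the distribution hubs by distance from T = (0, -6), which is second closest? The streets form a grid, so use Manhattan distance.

d(T, Hub-A) = 2 + 12 = 14
d(T, Hub-B) = 3 + 8 = 11
d(T, Hub-C) = 4 + 0 = 4
d(T, Hub-D) = 6 + 10 = 16
Sorted ascending: Hub-C, Hub-B, Hub-A, … — the second-nearest is Hub-B.

Hub-B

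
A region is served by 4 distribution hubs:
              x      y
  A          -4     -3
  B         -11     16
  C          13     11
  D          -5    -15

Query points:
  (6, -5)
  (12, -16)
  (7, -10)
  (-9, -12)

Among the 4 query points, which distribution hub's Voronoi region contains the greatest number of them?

(6, -5) — d² to each: A:104, B:730, C:305, D:221 → nearest is A
(12, -16) — d² to each: A:425, B:1553, C:730, D:290 → nearest is D
(7, -10) — d² to each: A:170, B:1000, C:477, D:169 → nearest is D
(-9, -12) — d² to each: A:106, B:788, C:1013, D:25 → nearest is D
Tally — A:1, D:3. D captures the most (3).

D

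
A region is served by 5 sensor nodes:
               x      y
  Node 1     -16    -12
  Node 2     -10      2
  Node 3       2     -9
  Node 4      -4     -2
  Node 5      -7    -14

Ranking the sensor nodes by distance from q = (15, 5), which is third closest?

Squared Euclidean distances:
d²(q, Node 1) = (15−(-16))² + (5−(-12))² = 961 + 289 = 1250
d²(q, Node 2) = (15−(-10))² + (5−2)² = 625 + 9 = 634
d²(q, Node 3) = (15−2)² + (5−(-9))² = 169 + 196 = 365
d²(q, Node 4) = (15−(-4))² + (5−(-2))² = 361 + 49 = 410
d²(q, Node 5) = (15−(-7))² + (5−(-14))² = 484 + 361 = 845
Sorted ascending: Node 3, Node 4, Node 2, Node 5, … — the third-nearest is Node 2.

Node 2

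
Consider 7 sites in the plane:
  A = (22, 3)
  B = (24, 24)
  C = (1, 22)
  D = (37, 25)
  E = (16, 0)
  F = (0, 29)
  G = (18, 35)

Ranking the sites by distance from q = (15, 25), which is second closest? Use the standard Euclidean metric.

Squared Euclidean distances:
|qA|² = (15−22)² + (25−3)² = 49 + 484 = 533
|qB|² = (15−24)² + (25−24)² = 81 + 1 = 82
|qC|² = (15−1)² + (25−22)² = 196 + 9 = 205
|qD|² = (15−37)² + (25−25)² = 484 + 0 = 484
|qE|² = (15−16)² + (25−0)² = 1 + 625 = 626
|qF|² = (15−0)² + (25−29)² = 225 + 16 = 241
|qG|² = (15−18)² + (25−35)² = 9 + 100 = 109
Sorted ascending: B, G, C, … — the second-nearest is G.

G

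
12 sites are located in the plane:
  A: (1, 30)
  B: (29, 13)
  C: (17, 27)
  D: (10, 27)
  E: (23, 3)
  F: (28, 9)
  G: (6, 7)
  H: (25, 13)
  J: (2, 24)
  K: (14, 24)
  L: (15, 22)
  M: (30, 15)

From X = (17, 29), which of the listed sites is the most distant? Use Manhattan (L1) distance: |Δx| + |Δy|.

d(X,A) = |17−1| + |29−30| = 16 + 1 = 17
d(X,B) = |17−29| + |29−13| = 12 + 16 = 28
d(X,C) = |17−17| + |29−27| = 0 + 2 = 2
d(X,D) = |17−10| + |29−27| = 7 + 2 = 9
d(X,E) = |17−23| + |29−3| = 6 + 26 = 32
d(X,F) = |17−28| + |29−9| = 11 + 20 = 31
d(X,G) = |17−6| + |29−7| = 11 + 22 = 33
d(X,H) = |17−25| + |29−13| = 8 + 16 = 24
d(X,J) = |17−2| + |29−24| = 15 + 5 = 20
d(X,K) = |17−14| + |29−24| = 3 + 5 = 8
d(X,L) = |17−15| + |29−22| = 2 + 7 = 9
d(X,M) = |17−30| + |29−15| = 13 + 14 = 27
The largest is to G.

G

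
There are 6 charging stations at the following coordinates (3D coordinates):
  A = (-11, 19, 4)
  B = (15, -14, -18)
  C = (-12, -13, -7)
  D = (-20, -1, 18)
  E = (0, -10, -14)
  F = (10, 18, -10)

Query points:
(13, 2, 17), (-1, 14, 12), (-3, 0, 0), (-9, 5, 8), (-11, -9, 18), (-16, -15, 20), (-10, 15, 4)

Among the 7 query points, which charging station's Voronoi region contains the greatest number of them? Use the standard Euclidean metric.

A

(13, 2, 17) — d² to each: A:1034, B:1485, C:1426, D:1099, E:1274, F:994 → nearest is F
(-1, 14, 12) — d² to each: A:189, B:1940, C:1211, D:622, E:1253, F:621 → nearest is A
(-3, 0, 0) — d² to each: A:441, B:844, C:299, D:614, E:305, F:593 → nearest is C
(-9, 5, 8) — d² to each: A:216, B:1613, C:558, D:257, E:790, F:854 → nearest is A
(-11, -9, 18) — d² to each: A:980, B:1997, C:642, D:145, E:1146, F:1954 → nearest is D
(-16, -15, 20) — d² to each: A:1437, B:2406, C:749, D:216, E:1437, F:2665 → nearest is D
(-10, 15, 4) — d² to each: A:17, B:1950, C:909, D:552, E:1049, F:605 → nearest is A
Tally — A:3, C:1, D:2, F:1. A captures the most (3).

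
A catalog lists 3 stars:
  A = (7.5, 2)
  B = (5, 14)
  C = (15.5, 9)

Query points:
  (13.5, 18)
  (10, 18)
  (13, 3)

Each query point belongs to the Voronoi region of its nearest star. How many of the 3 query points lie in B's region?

1

(13.5, 18) — d² to each: A:292, B:88.25, C:85 → nearest is C
(10, 18) — d² to each: A:262.25, B:41, C:111.25 → nearest is B
(13, 3) — d² to each: A:31.25, B:185, C:42.25 → nearest is A
1 of the 3 points has B as nearest.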